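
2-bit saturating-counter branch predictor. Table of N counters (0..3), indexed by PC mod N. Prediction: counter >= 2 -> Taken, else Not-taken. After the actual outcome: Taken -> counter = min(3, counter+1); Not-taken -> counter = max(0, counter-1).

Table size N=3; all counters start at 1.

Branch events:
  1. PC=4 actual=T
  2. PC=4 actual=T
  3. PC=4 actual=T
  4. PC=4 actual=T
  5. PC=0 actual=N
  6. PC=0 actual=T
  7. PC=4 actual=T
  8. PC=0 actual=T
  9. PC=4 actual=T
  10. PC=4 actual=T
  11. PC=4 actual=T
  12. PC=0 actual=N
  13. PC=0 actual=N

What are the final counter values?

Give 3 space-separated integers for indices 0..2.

Ev 1: PC=4 idx=1 pred=N actual=T -> ctr[1]=2
Ev 2: PC=4 idx=1 pred=T actual=T -> ctr[1]=3
Ev 3: PC=4 idx=1 pred=T actual=T -> ctr[1]=3
Ev 4: PC=4 idx=1 pred=T actual=T -> ctr[1]=3
Ev 5: PC=0 idx=0 pred=N actual=N -> ctr[0]=0
Ev 6: PC=0 idx=0 pred=N actual=T -> ctr[0]=1
Ev 7: PC=4 idx=1 pred=T actual=T -> ctr[1]=3
Ev 8: PC=0 idx=0 pred=N actual=T -> ctr[0]=2
Ev 9: PC=4 idx=1 pred=T actual=T -> ctr[1]=3
Ev 10: PC=4 idx=1 pred=T actual=T -> ctr[1]=3
Ev 11: PC=4 idx=1 pred=T actual=T -> ctr[1]=3
Ev 12: PC=0 idx=0 pred=T actual=N -> ctr[0]=1
Ev 13: PC=0 idx=0 pred=N actual=N -> ctr[0]=0

Answer: 0 3 1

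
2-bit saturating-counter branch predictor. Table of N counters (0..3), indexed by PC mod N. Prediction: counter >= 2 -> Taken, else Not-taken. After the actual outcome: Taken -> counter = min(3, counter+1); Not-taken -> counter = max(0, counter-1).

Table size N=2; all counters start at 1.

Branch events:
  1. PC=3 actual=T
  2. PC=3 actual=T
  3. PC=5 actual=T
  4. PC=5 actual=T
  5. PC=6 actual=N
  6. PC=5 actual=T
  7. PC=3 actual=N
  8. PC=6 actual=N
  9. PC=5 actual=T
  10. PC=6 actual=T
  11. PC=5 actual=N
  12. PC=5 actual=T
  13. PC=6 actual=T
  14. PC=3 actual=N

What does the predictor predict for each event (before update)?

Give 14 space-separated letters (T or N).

Answer: N T T T N T T N T N T T N T

Derivation:
Ev 1: PC=3 idx=1 pred=N actual=T -> ctr[1]=2
Ev 2: PC=3 idx=1 pred=T actual=T -> ctr[1]=3
Ev 3: PC=5 idx=1 pred=T actual=T -> ctr[1]=3
Ev 4: PC=5 idx=1 pred=T actual=T -> ctr[1]=3
Ev 5: PC=6 idx=0 pred=N actual=N -> ctr[0]=0
Ev 6: PC=5 idx=1 pred=T actual=T -> ctr[1]=3
Ev 7: PC=3 idx=1 pred=T actual=N -> ctr[1]=2
Ev 8: PC=6 idx=0 pred=N actual=N -> ctr[0]=0
Ev 9: PC=5 idx=1 pred=T actual=T -> ctr[1]=3
Ev 10: PC=6 idx=0 pred=N actual=T -> ctr[0]=1
Ev 11: PC=5 idx=1 pred=T actual=N -> ctr[1]=2
Ev 12: PC=5 idx=1 pred=T actual=T -> ctr[1]=3
Ev 13: PC=6 idx=0 pred=N actual=T -> ctr[0]=2
Ev 14: PC=3 idx=1 pred=T actual=N -> ctr[1]=2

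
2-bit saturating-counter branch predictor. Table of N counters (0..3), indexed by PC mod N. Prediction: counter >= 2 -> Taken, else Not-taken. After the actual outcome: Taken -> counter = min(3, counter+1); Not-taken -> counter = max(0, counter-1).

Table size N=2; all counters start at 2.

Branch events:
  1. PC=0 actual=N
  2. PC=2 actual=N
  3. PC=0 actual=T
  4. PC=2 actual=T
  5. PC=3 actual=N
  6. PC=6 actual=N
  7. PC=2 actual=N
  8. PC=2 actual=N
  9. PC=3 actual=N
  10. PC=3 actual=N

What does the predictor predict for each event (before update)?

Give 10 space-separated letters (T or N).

Ev 1: PC=0 idx=0 pred=T actual=N -> ctr[0]=1
Ev 2: PC=2 idx=0 pred=N actual=N -> ctr[0]=0
Ev 3: PC=0 idx=0 pred=N actual=T -> ctr[0]=1
Ev 4: PC=2 idx=0 pred=N actual=T -> ctr[0]=2
Ev 5: PC=3 idx=1 pred=T actual=N -> ctr[1]=1
Ev 6: PC=6 idx=0 pred=T actual=N -> ctr[0]=1
Ev 7: PC=2 idx=0 pred=N actual=N -> ctr[0]=0
Ev 8: PC=2 idx=0 pred=N actual=N -> ctr[0]=0
Ev 9: PC=3 idx=1 pred=N actual=N -> ctr[1]=0
Ev 10: PC=3 idx=1 pred=N actual=N -> ctr[1]=0

Answer: T N N N T T N N N N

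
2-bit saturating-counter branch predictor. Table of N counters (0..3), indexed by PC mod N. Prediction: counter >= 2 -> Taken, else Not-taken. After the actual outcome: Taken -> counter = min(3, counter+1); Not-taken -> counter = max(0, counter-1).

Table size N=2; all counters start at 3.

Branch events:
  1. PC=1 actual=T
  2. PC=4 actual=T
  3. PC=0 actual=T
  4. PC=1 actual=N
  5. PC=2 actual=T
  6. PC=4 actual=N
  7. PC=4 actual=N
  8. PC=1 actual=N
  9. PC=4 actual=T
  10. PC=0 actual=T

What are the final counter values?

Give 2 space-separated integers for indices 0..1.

Answer: 3 1

Derivation:
Ev 1: PC=1 idx=1 pred=T actual=T -> ctr[1]=3
Ev 2: PC=4 idx=0 pred=T actual=T -> ctr[0]=3
Ev 3: PC=0 idx=0 pred=T actual=T -> ctr[0]=3
Ev 4: PC=1 idx=1 pred=T actual=N -> ctr[1]=2
Ev 5: PC=2 idx=0 pred=T actual=T -> ctr[0]=3
Ev 6: PC=4 idx=0 pred=T actual=N -> ctr[0]=2
Ev 7: PC=4 idx=0 pred=T actual=N -> ctr[0]=1
Ev 8: PC=1 idx=1 pred=T actual=N -> ctr[1]=1
Ev 9: PC=4 idx=0 pred=N actual=T -> ctr[0]=2
Ev 10: PC=0 idx=0 pred=T actual=T -> ctr[0]=3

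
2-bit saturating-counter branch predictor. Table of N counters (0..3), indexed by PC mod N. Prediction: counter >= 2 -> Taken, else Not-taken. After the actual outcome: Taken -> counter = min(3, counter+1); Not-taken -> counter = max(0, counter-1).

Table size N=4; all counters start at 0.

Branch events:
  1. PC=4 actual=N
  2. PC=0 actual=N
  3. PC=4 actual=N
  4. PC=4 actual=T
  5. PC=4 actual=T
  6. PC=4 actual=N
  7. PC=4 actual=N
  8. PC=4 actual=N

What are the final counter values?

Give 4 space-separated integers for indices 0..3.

Answer: 0 0 0 0

Derivation:
Ev 1: PC=4 idx=0 pred=N actual=N -> ctr[0]=0
Ev 2: PC=0 idx=0 pred=N actual=N -> ctr[0]=0
Ev 3: PC=4 idx=0 pred=N actual=N -> ctr[0]=0
Ev 4: PC=4 idx=0 pred=N actual=T -> ctr[0]=1
Ev 5: PC=4 idx=0 pred=N actual=T -> ctr[0]=2
Ev 6: PC=4 idx=0 pred=T actual=N -> ctr[0]=1
Ev 7: PC=4 idx=0 pred=N actual=N -> ctr[0]=0
Ev 8: PC=4 idx=0 pred=N actual=N -> ctr[0]=0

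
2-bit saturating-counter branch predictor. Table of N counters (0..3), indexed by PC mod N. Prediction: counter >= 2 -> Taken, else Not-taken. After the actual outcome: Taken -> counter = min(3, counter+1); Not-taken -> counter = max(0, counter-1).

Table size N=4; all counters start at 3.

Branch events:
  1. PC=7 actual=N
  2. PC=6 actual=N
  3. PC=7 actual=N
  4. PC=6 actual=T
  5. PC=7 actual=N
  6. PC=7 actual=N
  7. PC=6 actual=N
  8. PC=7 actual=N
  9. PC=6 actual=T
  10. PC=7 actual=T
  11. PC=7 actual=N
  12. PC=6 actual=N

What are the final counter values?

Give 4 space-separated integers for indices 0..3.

Ev 1: PC=7 idx=3 pred=T actual=N -> ctr[3]=2
Ev 2: PC=6 idx=2 pred=T actual=N -> ctr[2]=2
Ev 3: PC=7 idx=3 pred=T actual=N -> ctr[3]=1
Ev 4: PC=6 idx=2 pred=T actual=T -> ctr[2]=3
Ev 5: PC=7 idx=3 pred=N actual=N -> ctr[3]=0
Ev 6: PC=7 idx=3 pred=N actual=N -> ctr[3]=0
Ev 7: PC=6 idx=2 pred=T actual=N -> ctr[2]=2
Ev 8: PC=7 idx=3 pred=N actual=N -> ctr[3]=0
Ev 9: PC=6 idx=2 pred=T actual=T -> ctr[2]=3
Ev 10: PC=7 idx=3 pred=N actual=T -> ctr[3]=1
Ev 11: PC=7 idx=3 pred=N actual=N -> ctr[3]=0
Ev 12: PC=6 idx=2 pred=T actual=N -> ctr[2]=2

Answer: 3 3 2 0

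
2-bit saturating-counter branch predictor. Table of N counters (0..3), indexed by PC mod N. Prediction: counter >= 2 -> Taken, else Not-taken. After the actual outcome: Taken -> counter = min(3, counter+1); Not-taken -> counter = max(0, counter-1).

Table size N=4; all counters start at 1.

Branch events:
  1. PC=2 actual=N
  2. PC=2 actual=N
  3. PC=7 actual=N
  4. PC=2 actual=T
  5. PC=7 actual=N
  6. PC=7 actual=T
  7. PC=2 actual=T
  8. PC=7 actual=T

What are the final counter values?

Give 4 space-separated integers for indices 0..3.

Ev 1: PC=2 idx=2 pred=N actual=N -> ctr[2]=0
Ev 2: PC=2 idx=2 pred=N actual=N -> ctr[2]=0
Ev 3: PC=7 idx=3 pred=N actual=N -> ctr[3]=0
Ev 4: PC=2 idx=2 pred=N actual=T -> ctr[2]=1
Ev 5: PC=7 idx=3 pred=N actual=N -> ctr[3]=0
Ev 6: PC=7 idx=3 pred=N actual=T -> ctr[3]=1
Ev 7: PC=2 idx=2 pred=N actual=T -> ctr[2]=2
Ev 8: PC=7 idx=3 pred=N actual=T -> ctr[3]=2

Answer: 1 1 2 2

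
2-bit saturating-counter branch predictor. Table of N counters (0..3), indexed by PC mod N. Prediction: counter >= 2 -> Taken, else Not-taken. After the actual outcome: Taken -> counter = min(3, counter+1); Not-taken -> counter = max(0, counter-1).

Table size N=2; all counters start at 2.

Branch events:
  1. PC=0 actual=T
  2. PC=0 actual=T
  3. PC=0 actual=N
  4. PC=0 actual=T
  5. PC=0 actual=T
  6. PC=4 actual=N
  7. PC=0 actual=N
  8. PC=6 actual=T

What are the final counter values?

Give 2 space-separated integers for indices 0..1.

Ev 1: PC=0 idx=0 pred=T actual=T -> ctr[0]=3
Ev 2: PC=0 idx=0 pred=T actual=T -> ctr[0]=3
Ev 3: PC=0 idx=0 pred=T actual=N -> ctr[0]=2
Ev 4: PC=0 idx=0 pred=T actual=T -> ctr[0]=3
Ev 5: PC=0 idx=0 pred=T actual=T -> ctr[0]=3
Ev 6: PC=4 idx=0 pred=T actual=N -> ctr[0]=2
Ev 7: PC=0 idx=0 pred=T actual=N -> ctr[0]=1
Ev 8: PC=6 idx=0 pred=N actual=T -> ctr[0]=2

Answer: 2 2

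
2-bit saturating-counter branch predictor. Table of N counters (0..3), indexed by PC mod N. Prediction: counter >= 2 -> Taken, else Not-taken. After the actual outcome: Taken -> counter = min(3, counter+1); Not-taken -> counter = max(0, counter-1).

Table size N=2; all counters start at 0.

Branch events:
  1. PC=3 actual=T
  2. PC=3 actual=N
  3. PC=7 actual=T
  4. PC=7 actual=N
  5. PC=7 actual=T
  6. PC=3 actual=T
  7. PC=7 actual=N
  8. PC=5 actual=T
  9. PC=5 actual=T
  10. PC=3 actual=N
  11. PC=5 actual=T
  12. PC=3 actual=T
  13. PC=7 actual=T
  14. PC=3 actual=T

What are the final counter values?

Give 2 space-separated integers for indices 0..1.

Ev 1: PC=3 idx=1 pred=N actual=T -> ctr[1]=1
Ev 2: PC=3 idx=1 pred=N actual=N -> ctr[1]=0
Ev 3: PC=7 idx=1 pred=N actual=T -> ctr[1]=1
Ev 4: PC=7 idx=1 pred=N actual=N -> ctr[1]=0
Ev 5: PC=7 idx=1 pred=N actual=T -> ctr[1]=1
Ev 6: PC=3 idx=1 pred=N actual=T -> ctr[1]=2
Ev 7: PC=7 idx=1 pred=T actual=N -> ctr[1]=1
Ev 8: PC=5 idx=1 pred=N actual=T -> ctr[1]=2
Ev 9: PC=5 idx=1 pred=T actual=T -> ctr[1]=3
Ev 10: PC=3 idx=1 pred=T actual=N -> ctr[1]=2
Ev 11: PC=5 idx=1 pred=T actual=T -> ctr[1]=3
Ev 12: PC=3 idx=1 pred=T actual=T -> ctr[1]=3
Ev 13: PC=7 idx=1 pred=T actual=T -> ctr[1]=3
Ev 14: PC=3 idx=1 pred=T actual=T -> ctr[1]=3

Answer: 0 3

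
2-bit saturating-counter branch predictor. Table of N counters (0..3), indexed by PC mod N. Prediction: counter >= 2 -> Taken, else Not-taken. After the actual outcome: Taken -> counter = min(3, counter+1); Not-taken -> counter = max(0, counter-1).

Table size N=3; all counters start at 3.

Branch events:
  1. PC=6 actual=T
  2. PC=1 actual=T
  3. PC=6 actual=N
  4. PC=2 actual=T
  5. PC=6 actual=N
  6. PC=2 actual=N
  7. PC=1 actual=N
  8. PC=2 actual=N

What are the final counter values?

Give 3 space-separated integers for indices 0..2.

Ev 1: PC=6 idx=0 pred=T actual=T -> ctr[0]=3
Ev 2: PC=1 idx=1 pred=T actual=T -> ctr[1]=3
Ev 3: PC=6 idx=0 pred=T actual=N -> ctr[0]=2
Ev 4: PC=2 idx=2 pred=T actual=T -> ctr[2]=3
Ev 5: PC=6 idx=0 pred=T actual=N -> ctr[0]=1
Ev 6: PC=2 idx=2 pred=T actual=N -> ctr[2]=2
Ev 7: PC=1 idx=1 pred=T actual=N -> ctr[1]=2
Ev 8: PC=2 idx=2 pred=T actual=N -> ctr[2]=1

Answer: 1 2 1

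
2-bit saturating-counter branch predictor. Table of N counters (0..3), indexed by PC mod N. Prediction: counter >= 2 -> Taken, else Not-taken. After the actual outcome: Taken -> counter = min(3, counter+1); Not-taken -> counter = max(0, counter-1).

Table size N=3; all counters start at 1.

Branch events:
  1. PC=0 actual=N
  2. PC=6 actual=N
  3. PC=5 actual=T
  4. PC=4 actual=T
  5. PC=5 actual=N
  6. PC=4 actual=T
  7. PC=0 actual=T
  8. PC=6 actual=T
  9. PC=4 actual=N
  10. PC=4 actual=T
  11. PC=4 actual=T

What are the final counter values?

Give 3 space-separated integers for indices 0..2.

Ev 1: PC=0 idx=0 pred=N actual=N -> ctr[0]=0
Ev 2: PC=6 idx=0 pred=N actual=N -> ctr[0]=0
Ev 3: PC=5 idx=2 pred=N actual=T -> ctr[2]=2
Ev 4: PC=4 idx=1 pred=N actual=T -> ctr[1]=2
Ev 5: PC=5 idx=2 pred=T actual=N -> ctr[2]=1
Ev 6: PC=4 idx=1 pred=T actual=T -> ctr[1]=3
Ev 7: PC=0 idx=0 pred=N actual=T -> ctr[0]=1
Ev 8: PC=6 idx=0 pred=N actual=T -> ctr[0]=2
Ev 9: PC=4 idx=1 pred=T actual=N -> ctr[1]=2
Ev 10: PC=4 idx=1 pred=T actual=T -> ctr[1]=3
Ev 11: PC=4 idx=1 pred=T actual=T -> ctr[1]=3

Answer: 2 3 1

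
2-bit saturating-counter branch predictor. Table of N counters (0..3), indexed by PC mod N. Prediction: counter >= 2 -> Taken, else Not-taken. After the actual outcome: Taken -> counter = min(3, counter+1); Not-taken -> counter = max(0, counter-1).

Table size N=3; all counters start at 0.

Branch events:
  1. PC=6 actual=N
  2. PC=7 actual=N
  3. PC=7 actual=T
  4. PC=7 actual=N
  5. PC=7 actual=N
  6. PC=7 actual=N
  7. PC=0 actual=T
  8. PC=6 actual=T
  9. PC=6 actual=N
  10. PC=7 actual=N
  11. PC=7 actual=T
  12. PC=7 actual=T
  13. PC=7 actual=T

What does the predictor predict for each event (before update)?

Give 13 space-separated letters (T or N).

Ev 1: PC=6 idx=0 pred=N actual=N -> ctr[0]=0
Ev 2: PC=7 idx=1 pred=N actual=N -> ctr[1]=0
Ev 3: PC=7 idx=1 pred=N actual=T -> ctr[1]=1
Ev 4: PC=7 idx=1 pred=N actual=N -> ctr[1]=0
Ev 5: PC=7 idx=1 pred=N actual=N -> ctr[1]=0
Ev 6: PC=7 idx=1 pred=N actual=N -> ctr[1]=0
Ev 7: PC=0 idx=0 pred=N actual=T -> ctr[0]=1
Ev 8: PC=6 idx=0 pred=N actual=T -> ctr[0]=2
Ev 9: PC=6 idx=0 pred=T actual=N -> ctr[0]=1
Ev 10: PC=7 idx=1 pred=N actual=N -> ctr[1]=0
Ev 11: PC=7 idx=1 pred=N actual=T -> ctr[1]=1
Ev 12: PC=7 idx=1 pred=N actual=T -> ctr[1]=2
Ev 13: PC=7 idx=1 pred=T actual=T -> ctr[1]=3

Answer: N N N N N N N N T N N N T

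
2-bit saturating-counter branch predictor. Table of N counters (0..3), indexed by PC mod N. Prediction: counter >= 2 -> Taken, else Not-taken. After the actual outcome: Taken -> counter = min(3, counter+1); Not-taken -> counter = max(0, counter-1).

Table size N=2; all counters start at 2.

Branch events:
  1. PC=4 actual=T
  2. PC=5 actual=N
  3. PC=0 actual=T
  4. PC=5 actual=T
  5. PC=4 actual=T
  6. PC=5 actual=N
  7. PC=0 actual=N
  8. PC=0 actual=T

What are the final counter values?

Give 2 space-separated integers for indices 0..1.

Answer: 3 1

Derivation:
Ev 1: PC=4 idx=0 pred=T actual=T -> ctr[0]=3
Ev 2: PC=5 idx=1 pred=T actual=N -> ctr[1]=1
Ev 3: PC=0 idx=0 pred=T actual=T -> ctr[0]=3
Ev 4: PC=5 idx=1 pred=N actual=T -> ctr[1]=2
Ev 5: PC=4 idx=0 pred=T actual=T -> ctr[0]=3
Ev 6: PC=5 idx=1 pred=T actual=N -> ctr[1]=1
Ev 7: PC=0 idx=0 pred=T actual=N -> ctr[0]=2
Ev 8: PC=0 idx=0 pred=T actual=T -> ctr[0]=3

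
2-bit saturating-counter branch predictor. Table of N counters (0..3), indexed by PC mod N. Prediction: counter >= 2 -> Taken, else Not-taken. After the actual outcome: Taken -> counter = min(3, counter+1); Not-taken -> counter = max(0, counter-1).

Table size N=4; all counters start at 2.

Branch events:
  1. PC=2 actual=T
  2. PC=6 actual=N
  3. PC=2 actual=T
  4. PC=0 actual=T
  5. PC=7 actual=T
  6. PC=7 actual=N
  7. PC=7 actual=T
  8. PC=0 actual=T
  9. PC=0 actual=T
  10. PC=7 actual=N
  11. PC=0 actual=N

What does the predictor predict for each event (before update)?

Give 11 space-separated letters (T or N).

Answer: T T T T T T T T T T T

Derivation:
Ev 1: PC=2 idx=2 pred=T actual=T -> ctr[2]=3
Ev 2: PC=6 idx=2 pred=T actual=N -> ctr[2]=2
Ev 3: PC=2 idx=2 pred=T actual=T -> ctr[2]=3
Ev 4: PC=0 idx=0 pred=T actual=T -> ctr[0]=3
Ev 5: PC=7 idx=3 pred=T actual=T -> ctr[3]=3
Ev 6: PC=7 idx=3 pred=T actual=N -> ctr[3]=2
Ev 7: PC=7 idx=3 pred=T actual=T -> ctr[3]=3
Ev 8: PC=0 idx=0 pred=T actual=T -> ctr[0]=3
Ev 9: PC=0 idx=0 pred=T actual=T -> ctr[0]=3
Ev 10: PC=7 idx=3 pred=T actual=N -> ctr[3]=2
Ev 11: PC=0 idx=0 pred=T actual=N -> ctr[0]=2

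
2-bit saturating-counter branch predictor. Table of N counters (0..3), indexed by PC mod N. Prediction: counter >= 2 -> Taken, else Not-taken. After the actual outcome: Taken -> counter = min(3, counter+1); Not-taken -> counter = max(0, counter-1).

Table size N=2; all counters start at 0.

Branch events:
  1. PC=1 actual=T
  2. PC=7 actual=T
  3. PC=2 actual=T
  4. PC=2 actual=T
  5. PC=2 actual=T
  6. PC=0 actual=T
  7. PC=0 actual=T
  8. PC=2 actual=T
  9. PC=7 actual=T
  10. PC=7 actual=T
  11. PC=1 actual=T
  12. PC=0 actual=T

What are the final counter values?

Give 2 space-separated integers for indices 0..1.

Ev 1: PC=1 idx=1 pred=N actual=T -> ctr[1]=1
Ev 2: PC=7 idx=1 pred=N actual=T -> ctr[1]=2
Ev 3: PC=2 idx=0 pred=N actual=T -> ctr[0]=1
Ev 4: PC=2 idx=0 pred=N actual=T -> ctr[0]=2
Ev 5: PC=2 idx=0 pred=T actual=T -> ctr[0]=3
Ev 6: PC=0 idx=0 pred=T actual=T -> ctr[0]=3
Ev 7: PC=0 idx=0 pred=T actual=T -> ctr[0]=3
Ev 8: PC=2 idx=0 pred=T actual=T -> ctr[0]=3
Ev 9: PC=7 idx=1 pred=T actual=T -> ctr[1]=3
Ev 10: PC=7 idx=1 pred=T actual=T -> ctr[1]=3
Ev 11: PC=1 idx=1 pred=T actual=T -> ctr[1]=3
Ev 12: PC=0 idx=0 pred=T actual=T -> ctr[0]=3

Answer: 3 3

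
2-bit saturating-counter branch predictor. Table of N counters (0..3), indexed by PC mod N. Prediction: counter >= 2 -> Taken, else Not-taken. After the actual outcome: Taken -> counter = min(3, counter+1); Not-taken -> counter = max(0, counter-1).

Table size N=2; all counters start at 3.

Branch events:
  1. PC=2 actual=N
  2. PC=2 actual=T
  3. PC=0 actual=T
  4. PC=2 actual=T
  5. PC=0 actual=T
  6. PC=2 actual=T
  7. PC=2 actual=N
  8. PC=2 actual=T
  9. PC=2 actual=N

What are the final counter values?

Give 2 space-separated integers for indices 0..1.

Answer: 2 3

Derivation:
Ev 1: PC=2 idx=0 pred=T actual=N -> ctr[0]=2
Ev 2: PC=2 idx=0 pred=T actual=T -> ctr[0]=3
Ev 3: PC=0 idx=0 pred=T actual=T -> ctr[0]=3
Ev 4: PC=2 idx=0 pred=T actual=T -> ctr[0]=3
Ev 5: PC=0 idx=0 pred=T actual=T -> ctr[0]=3
Ev 6: PC=2 idx=0 pred=T actual=T -> ctr[0]=3
Ev 7: PC=2 idx=0 pred=T actual=N -> ctr[0]=2
Ev 8: PC=2 idx=0 pred=T actual=T -> ctr[0]=3
Ev 9: PC=2 idx=0 pred=T actual=N -> ctr[0]=2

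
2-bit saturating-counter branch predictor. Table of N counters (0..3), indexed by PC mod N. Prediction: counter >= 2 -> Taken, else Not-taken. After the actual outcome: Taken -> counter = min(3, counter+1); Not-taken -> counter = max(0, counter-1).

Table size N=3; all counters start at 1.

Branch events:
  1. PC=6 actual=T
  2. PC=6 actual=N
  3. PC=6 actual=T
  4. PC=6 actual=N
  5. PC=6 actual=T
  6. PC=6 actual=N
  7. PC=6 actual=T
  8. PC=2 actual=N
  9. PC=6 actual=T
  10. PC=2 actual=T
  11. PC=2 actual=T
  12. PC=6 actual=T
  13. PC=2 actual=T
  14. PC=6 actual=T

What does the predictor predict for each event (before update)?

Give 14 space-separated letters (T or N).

Answer: N T N T N T N N T N N T T T

Derivation:
Ev 1: PC=6 idx=0 pred=N actual=T -> ctr[0]=2
Ev 2: PC=6 idx=0 pred=T actual=N -> ctr[0]=1
Ev 3: PC=6 idx=0 pred=N actual=T -> ctr[0]=2
Ev 4: PC=6 idx=0 pred=T actual=N -> ctr[0]=1
Ev 5: PC=6 idx=0 pred=N actual=T -> ctr[0]=2
Ev 6: PC=6 idx=0 pred=T actual=N -> ctr[0]=1
Ev 7: PC=6 idx=0 pred=N actual=T -> ctr[0]=2
Ev 8: PC=2 idx=2 pred=N actual=N -> ctr[2]=0
Ev 9: PC=6 idx=0 pred=T actual=T -> ctr[0]=3
Ev 10: PC=2 idx=2 pred=N actual=T -> ctr[2]=1
Ev 11: PC=2 idx=2 pred=N actual=T -> ctr[2]=2
Ev 12: PC=6 idx=0 pred=T actual=T -> ctr[0]=3
Ev 13: PC=2 idx=2 pred=T actual=T -> ctr[2]=3
Ev 14: PC=6 idx=0 pred=T actual=T -> ctr[0]=3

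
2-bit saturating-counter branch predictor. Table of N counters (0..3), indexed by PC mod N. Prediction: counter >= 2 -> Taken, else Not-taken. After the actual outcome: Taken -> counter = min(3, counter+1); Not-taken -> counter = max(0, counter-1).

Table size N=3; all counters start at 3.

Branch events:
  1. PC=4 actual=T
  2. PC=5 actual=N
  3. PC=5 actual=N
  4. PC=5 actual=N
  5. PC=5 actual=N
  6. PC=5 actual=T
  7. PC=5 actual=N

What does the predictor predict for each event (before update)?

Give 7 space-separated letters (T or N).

Answer: T T T N N N N

Derivation:
Ev 1: PC=4 idx=1 pred=T actual=T -> ctr[1]=3
Ev 2: PC=5 idx=2 pred=T actual=N -> ctr[2]=2
Ev 3: PC=5 idx=2 pred=T actual=N -> ctr[2]=1
Ev 4: PC=5 idx=2 pred=N actual=N -> ctr[2]=0
Ev 5: PC=5 idx=2 pred=N actual=N -> ctr[2]=0
Ev 6: PC=5 idx=2 pred=N actual=T -> ctr[2]=1
Ev 7: PC=5 idx=2 pred=N actual=N -> ctr[2]=0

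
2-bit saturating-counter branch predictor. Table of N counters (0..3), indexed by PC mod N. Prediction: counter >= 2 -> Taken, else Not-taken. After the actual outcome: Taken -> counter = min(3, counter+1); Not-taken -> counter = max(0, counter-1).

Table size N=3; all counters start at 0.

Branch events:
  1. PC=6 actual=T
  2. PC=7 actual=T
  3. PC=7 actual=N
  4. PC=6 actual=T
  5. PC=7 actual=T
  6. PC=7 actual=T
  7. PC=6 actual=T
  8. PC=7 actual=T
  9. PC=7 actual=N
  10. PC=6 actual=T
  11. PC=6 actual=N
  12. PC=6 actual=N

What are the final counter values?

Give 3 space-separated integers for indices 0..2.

Ev 1: PC=6 idx=0 pred=N actual=T -> ctr[0]=1
Ev 2: PC=7 idx=1 pred=N actual=T -> ctr[1]=1
Ev 3: PC=7 idx=1 pred=N actual=N -> ctr[1]=0
Ev 4: PC=6 idx=0 pred=N actual=T -> ctr[0]=2
Ev 5: PC=7 idx=1 pred=N actual=T -> ctr[1]=1
Ev 6: PC=7 idx=1 pred=N actual=T -> ctr[1]=2
Ev 7: PC=6 idx=0 pred=T actual=T -> ctr[0]=3
Ev 8: PC=7 idx=1 pred=T actual=T -> ctr[1]=3
Ev 9: PC=7 idx=1 pred=T actual=N -> ctr[1]=2
Ev 10: PC=6 idx=0 pred=T actual=T -> ctr[0]=3
Ev 11: PC=6 idx=0 pred=T actual=N -> ctr[0]=2
Ev 12: PC=6 idx=0 pred=T actual=N -> ctr[0]=1

Answer: 1 2 0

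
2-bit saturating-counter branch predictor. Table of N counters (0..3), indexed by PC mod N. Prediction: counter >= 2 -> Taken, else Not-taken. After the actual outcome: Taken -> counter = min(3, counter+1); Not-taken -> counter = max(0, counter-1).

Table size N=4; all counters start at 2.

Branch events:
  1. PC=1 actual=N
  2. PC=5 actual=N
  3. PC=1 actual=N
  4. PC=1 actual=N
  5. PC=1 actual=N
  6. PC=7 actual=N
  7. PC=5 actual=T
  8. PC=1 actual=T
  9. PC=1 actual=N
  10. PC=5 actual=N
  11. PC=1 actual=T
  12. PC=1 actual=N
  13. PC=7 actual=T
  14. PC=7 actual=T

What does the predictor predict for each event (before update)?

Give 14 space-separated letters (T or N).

Answer: T N N N N T N N T N N N N T

Derivation:
Ev 1: PC=1 idx=1 pred=T actual=N -> ctr[1]=1
Ev 2: PC=5 idx=1 pred=N actual=N -> ctr[1]=0
Ev 3: PC=1 idx=1 pred=N actual=N -> ctr[1]=0
Ev 4: PC=1 idx=1 pred=N actual=N -> ctr[1]=0
Ev 5: PC=1 idx=1 pred=N actual=N -> ctr[1]=0
Ev 6: PC=7 idx=3 pred=T actual=N -> ctr[3]=1
Ev 7: PC=5 idx=1 pred=N actual=T -> ctr[1]=1
Ev 8: PC=1 idx=1 pred=N actual=T -> ctr[1]=2
Ev 9: PC=1 idx=1 pred=T actual=N -> ctr[1]=1
Ev 10: PC=5 idx=1 pred=N actual=N -> ctr[1]=0
Ev 11: PC=1 idx=1 pred=N actual=T -> ctr[1]=1
Ev 12: PC=1 idx=1 pred=N actual=N -> ctr[1]=0
Ev 13: PC=7 idx=3 pred=N actual=T -> ctr[3]=2
Ev 14: PC=7 idx=3 pred=T actual=T -> ctr[3]=3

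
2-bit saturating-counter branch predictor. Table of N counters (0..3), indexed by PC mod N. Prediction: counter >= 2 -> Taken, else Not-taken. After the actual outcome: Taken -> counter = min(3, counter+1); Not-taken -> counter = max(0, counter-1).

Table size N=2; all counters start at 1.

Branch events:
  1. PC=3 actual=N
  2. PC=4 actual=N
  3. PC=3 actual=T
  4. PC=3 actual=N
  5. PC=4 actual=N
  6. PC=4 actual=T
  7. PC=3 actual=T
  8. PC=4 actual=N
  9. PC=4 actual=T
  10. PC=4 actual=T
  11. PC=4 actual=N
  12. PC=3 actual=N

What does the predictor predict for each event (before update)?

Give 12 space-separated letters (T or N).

Answer: N N N N N N N N N N T N

Derivation:
Ev 1: PC=3 idx=1 pred=N actual=N -> ctr[1]=0
Ev 2: PC=4 idx=0 pred=N actual=N -> ctr[0]=0
Ev 3: PC=3 idx=1 pred=N actual=T -> ctr[1]=1
Ev 4: PC=3 idx=1 pred=N actual=N -> ctr[1]=0
Ev 5: PC=4 idx=0 pred=N actual=N -> ctr[0]=0
Ev 6: PC=4 idx=0 pred=N actual=T -> ctr[0]=1
Ev 7: PC=3 idx=1 pred=N actual=T -> ctr[1]=1
Ev 8: PC=4 idx=0 pred=N actual=N -> ctr[0]=0
Ev 9: PC=4 idx=0 pred=N actual=T -> ctr[0]=1
Ev 10: PC=4 idx=0 pred=N actual=T -> ctr[0]=2
Ev 11: PC=4 idx=0 pred=T actual=N -> ctr[0]=1
Ev 12: PC=3 idx=1 pred=N actual=N -> ctr[1]=0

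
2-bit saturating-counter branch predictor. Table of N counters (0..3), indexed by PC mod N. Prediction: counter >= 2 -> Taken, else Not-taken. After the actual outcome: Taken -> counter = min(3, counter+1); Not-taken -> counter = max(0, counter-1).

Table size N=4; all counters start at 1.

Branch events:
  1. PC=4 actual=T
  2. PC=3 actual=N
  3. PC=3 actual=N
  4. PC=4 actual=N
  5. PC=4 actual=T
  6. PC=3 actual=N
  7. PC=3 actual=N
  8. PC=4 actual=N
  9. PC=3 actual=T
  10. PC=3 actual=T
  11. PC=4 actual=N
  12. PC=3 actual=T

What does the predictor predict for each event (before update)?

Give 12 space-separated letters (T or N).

Answer: N N N T N N N T N N N T

Derivation:
Ev 1: PC=4 idx=0 pred=N actual=T -> ctr[0]=2
Ev 2: PC=3 idx=3 pred=N actual=N -> ctr[3]=0
Ev 3: PC=3 idx=3 pred=N actual=N -> ctr[3]=0
Ev 4: PC=4 idx=0 pred=T actual=N -> ctr[0]=1
Ev 5: PC=4 idx=0 pred=N actual=T -> ctr[0]=2
Ev 6: PC=3 idx=3 pred=N actual=N -> ctr[3]=0
Ev 7: PC=3 idx=3 pred=N actual=N -> ctr[3]=0
Ev 8: PC=4 idx=0 pred=T actual=N -> ctr[0]=1
Ev 9: PC=3 idx=3 pred=N actual=T -> ctr[3]=1
Ev 10: PC=3 idx=3 pred=N actual=T -> ctr[3]=2
Ev 11: PC=4 idx=0 pred=N actual=N -> ctr[0]=0
Ev 12: PC=3 idx=3 pred=T actual=T -> ctr[3]=3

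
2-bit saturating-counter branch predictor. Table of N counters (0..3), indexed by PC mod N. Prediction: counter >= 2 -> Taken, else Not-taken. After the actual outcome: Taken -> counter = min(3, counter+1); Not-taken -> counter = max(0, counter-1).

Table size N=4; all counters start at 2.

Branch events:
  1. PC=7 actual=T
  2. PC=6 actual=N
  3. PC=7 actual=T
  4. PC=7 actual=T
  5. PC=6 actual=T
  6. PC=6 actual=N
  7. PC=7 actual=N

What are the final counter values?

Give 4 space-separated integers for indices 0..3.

Ev 1: PC=7 idx=3 pred=T actual=T -> ctr[3]=3
Ev 2: PC=6 idx=2 pred=T actual=N -> ctr[2]=1
Ev 3: PC=7 idx=3 pred=T actual=T -> ctr[3]=3
Ev 4: PC=7 idx=3 pred=T actual=T -> ctr[3]=3
Ev 5: PC=6 idx=2 pred=N actual=T -> ctr[2]=2
Ev 6: PC=6 idx=2 pred=T actual=N -> ctr[2]=1
Ev 7: PC=7 idx=3 pred=T actual=N -> ctr[3]=2

Answer: 2 2 1 2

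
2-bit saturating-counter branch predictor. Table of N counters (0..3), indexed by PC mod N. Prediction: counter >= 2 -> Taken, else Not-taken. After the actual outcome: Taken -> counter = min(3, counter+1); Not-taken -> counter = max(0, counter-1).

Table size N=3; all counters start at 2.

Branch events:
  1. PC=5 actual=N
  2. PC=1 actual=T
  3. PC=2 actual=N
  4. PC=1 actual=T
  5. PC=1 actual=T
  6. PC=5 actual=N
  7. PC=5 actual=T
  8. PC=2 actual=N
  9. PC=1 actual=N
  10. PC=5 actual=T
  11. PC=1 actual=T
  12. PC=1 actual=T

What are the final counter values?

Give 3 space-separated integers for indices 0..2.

Answer: 2 3 1

Derivation:
Ev 1: PC=5 idx=2 pred=T actual=N -> ctr[2]=1
Ev 2: PC=1 idx=1 pred=T actual=T -> ctr[1]=3
Ev 3: PC=2 idx=2 pred=N actual=N -> ctr[2]=0
Ev 4: PC=1 idx=1 pred=T actual=T -> ctr[1]=3
Ev 5: PC=1 idx=1 pred=T actual=T -> ctr[1]=3
Ev 6: PC=5 idx=2 pred=N actual=N -> ctr[2]=0
Ev 7: PC=5 idx=2 pred=N actual=T -> ctr[2]=1
Ev 8: PC=2 idx=2 pred=N actual=N -> ctr[2]=0
Ev 9: PC=1 idx=1 pred=T actual=N -> ctr[1]=2
Ev 10: PC=5 idx=2 pred=N actual=T -> ctr[2]=1
Ev 11: PC=1 idx=1 pred=T actual=T -> ctr[1]=3
Ev 12: PC=1 idx=1 pred=T actual=T -> ctr[1]=3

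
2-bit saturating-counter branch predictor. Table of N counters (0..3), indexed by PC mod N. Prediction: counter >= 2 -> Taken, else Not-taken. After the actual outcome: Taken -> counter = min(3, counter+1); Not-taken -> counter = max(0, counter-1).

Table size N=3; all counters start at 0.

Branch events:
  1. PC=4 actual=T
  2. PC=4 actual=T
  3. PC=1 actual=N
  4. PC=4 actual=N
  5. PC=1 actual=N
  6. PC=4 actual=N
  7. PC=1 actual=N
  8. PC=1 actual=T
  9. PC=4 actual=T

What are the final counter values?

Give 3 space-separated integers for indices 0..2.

Ev 1: PC=4 idx=1 pred=N actual=T -> ctr[1]=1
Ev 2: PC=4 idx=1 pred=N actual=T -> ctr[1]=2
Ev 3: PC=1 idx=1 pred=T actual=N -> ctr[1]=1
Ev 4: PC=4 idx=1 pred=N actual=N -> ctr[1]=0
Ev 5: PC=1 idx=1 pred=N actual=N -> ctr[1]=0
Ev 6: PC=4 idx=1 pred=N actual=N -> ctr[1]=0
Ev 7: PC=1 idx=1 pred=N actual=N -> ctr[1]=0
Ev 8: PC=1 idx=1 pred=N actual=T -> ctr[1]=1
Ev 9: PC=4 idx=1 pred=N actual=T -> ctr[1]=2

Answer: 0 2 0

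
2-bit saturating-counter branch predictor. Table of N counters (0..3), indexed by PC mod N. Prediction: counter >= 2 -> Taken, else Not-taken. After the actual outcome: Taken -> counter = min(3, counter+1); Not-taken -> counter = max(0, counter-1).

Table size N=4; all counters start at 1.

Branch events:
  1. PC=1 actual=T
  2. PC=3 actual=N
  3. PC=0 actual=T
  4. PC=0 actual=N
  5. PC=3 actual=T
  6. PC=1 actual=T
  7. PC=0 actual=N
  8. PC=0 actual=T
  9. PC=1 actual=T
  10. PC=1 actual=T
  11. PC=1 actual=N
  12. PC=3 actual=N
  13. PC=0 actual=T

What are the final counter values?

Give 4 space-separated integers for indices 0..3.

Ev 1: PC=1 idx=1 pred=N actual=T -> ctr[1]=2
Ev 2: PC=3 idx=3 pred=N actual=N -> ctr[3]=0
Ev 3: PC=0 idx=0 pred=N actual=T -> ctr[0]=2
Ev 4: PC=0 idx=0 pred=T actual=N -> ctr[0]=1
Ev 5: PC=3 idx=3 pred=N actual=T -> ctr[3]=1
Ev 6: PC=1 idx=1 pred=T actual=T -> ctr[1]=3
Ev 7: PC=0 idx=0 pred=N actual=N -> ctr[0]=0
Ev 8: PC=0 idx=0 pred=N actual=T -> ctr[0]=1
Ev 9: PC=1 idx=1 pred=T actual=T -> ctr[1]=3
Ev 10: PC=1 idx=1 pred=T actual=T -> ctr[1]=3
Ev 11: PC=1 idx=1 pred=T actual=N -> ctr[1]=2
Ev 12: PC=3 idx=3 pred=N actual=N -> ctr[3]=0
Ev 13: PC=0 idx=0 pred=N actual=T -> ctr[0]=2

Answer: 2 2 1 0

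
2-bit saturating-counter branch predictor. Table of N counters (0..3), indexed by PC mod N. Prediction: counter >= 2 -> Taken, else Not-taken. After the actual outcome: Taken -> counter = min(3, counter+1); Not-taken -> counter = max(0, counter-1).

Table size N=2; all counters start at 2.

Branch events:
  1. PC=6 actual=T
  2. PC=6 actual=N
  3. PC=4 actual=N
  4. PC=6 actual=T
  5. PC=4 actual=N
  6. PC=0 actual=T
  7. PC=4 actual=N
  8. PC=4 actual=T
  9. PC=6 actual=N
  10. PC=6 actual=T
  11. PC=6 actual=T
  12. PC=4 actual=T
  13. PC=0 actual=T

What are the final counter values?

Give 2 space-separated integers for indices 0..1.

Ev 1: PC=6 idx=0 pred=T actual=T -> ctr[0]=3
Ev 2: PC=6 idx=0 pred=T actual=N -> ctr[0]=2
Ev 3: PC=4 idx=0 pred=T actual=N -> ctr[0]=1
Ev 4: PC=6 idx=0 pred=N actual=T -> ctr[0]=2
Ev 5: PC=4 idx=0 pred=T actual=N -> ctr[0]=1
Ev 6: PC=0 idx=0 pred=N actual=T -> ctr[0]=2
Ev 7: PC=4 idx=0 pred=T actual=N -> ctr[0]=1
Ev 8: PC=4 idx=0 pred=N actual=T -> ctr[0]=2
Ev 9: PC=6 idx=0 pred=T actual=N -> ctr[0]=1
Ev 10: PC=6 idx=0 pred=N actual=T -> ctr[0]=2
Ev 11: PC=6 idx=0 pred=T actual=T -> ctr[0]=3
Ev 12: PC=4 idx=0 pred=T actual=T -> ctr[0]=3
Ev 13: PC=0 idx=0 pred=T actual=T -> ctr[0]=3

Answer: 3 2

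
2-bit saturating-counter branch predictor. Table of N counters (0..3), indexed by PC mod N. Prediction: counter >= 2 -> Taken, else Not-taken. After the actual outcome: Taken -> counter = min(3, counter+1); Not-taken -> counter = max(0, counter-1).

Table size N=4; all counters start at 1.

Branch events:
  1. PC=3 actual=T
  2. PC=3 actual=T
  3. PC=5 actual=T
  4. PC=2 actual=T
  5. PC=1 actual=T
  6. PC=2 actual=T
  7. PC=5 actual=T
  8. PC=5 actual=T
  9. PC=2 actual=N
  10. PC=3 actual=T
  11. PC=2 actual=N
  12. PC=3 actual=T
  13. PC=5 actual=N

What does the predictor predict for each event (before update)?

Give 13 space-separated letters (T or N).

Ev 1: PC=3 idx=3 pred=N actual=T -> ctr[3]=2
Ev 2: PC=3 idx=3 pred=T actual=T -> ctr[3]=3
Ev 3: PC=5 idx=1 pred=N actual=T -> ctr[1]=2
Ev 4: PC=2 idx=2 pred=N actual=T -> ctr[2]=2
Ev 5: PC=1 idx=1 pred=T actual=T -> ctr[1]=3
Ev 6: PC=2 idx=2 pred=T actual=T -> ctr[2]=3
Ev 7: PC=5 idx=1 pred=T actual=T -> ctr[1]=3
Ev 8: PC=5 idx=1 pred=T actual=T -> ctr[1]=3
Ev 9: PC=2 idx=2 pred=T actual=N -> ctr[2]=2
Ev 10: PC=3 idx=3 pred=T actual=T -> ctr[3]=3
Ev 11: PC=2 idx=2 pred=T actual=N -> ctr[2]=1
Ev 12: PC=3 idx=3 pred=T actual=T -> ctr[3]=3
Ev 13: PC=5 idx=1 pred=T actual=N -> ctr[1]=2

Answer: N T N N T T T T T T T T T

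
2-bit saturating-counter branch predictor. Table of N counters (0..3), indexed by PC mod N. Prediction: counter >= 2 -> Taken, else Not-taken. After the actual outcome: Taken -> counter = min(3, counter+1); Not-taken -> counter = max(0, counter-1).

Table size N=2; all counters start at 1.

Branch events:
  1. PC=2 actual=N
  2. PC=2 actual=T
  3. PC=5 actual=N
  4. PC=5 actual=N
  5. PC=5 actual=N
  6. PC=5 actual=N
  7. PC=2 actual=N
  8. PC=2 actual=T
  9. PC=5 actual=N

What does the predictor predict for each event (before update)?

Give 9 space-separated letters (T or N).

Answer: N N N N N N N N N

Derivation:
Ev 1: PC=2 idx=0 pred=N actual=N -> ctr[0]=0
Ev 2: PC=2 idx=0 pred=N actual=T -> ctr[0]=1
Ev 3: PC=5 idx=1 pred=N actual=N -> ctr[1]=0
Ev 4: PC=5 idx=1 pred=N actual=N -> ctr[1]=0
Ev 5: PC=5 idx=1 pred=N actual=N -> ctr[1]=0
Ev 6: PC=5 idx=1 pred=N actual=N -> ctr[1]=0
Ev 7: PC=2 idx=0 pred=N actual=N -> ctr[0]=0
Ev 8: PC=2 idx=0 pred=N actual=T -> ctr[0]=1
Ev 9: PC=5 idx=1 pred=N actual=N -> ctr[1]=0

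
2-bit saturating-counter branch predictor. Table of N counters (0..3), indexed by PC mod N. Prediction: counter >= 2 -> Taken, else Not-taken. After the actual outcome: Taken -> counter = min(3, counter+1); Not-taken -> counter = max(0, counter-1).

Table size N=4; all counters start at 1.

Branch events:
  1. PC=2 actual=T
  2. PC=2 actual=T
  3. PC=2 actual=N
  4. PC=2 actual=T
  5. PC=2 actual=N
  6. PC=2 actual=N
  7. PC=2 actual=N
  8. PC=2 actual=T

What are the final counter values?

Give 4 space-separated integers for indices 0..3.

Ev 1: PC=2 idx=2 pred=N actual=T -> ctr[2]=2
Ev 2: PC=2 idx=2 pred=T actual=T -> ctr[2]=3
Ev 3: PC=2 idx=2 pred=T actual=N -> ctr[2]=2
Ev 4: PC=2 idx=2 pred=T actual=T -> ctr[2]=3
Ev 5: PC=2 idx=2 pred=T actual=N -> ctr[2]=2
Ev 6: PC=2 idx=2 pred=T actual=N -> ctr[2]=1
Ev 7: PC=2 idx=2 pred=N actual=N -> ctr[2]=0
Ev 8: PC=2 idx=2 pred=N actual=T -> ctr[2]=1

Answer: 1 1 1 1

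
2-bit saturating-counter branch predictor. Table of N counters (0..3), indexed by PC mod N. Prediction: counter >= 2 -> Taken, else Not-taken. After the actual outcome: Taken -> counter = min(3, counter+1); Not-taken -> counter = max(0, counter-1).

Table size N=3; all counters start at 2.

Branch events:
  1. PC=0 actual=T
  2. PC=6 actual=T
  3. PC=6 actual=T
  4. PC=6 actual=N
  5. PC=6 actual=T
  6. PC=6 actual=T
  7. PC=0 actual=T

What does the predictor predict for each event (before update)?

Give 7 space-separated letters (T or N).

Answer: T T T T T T T

Derivation:
Ev 1: PC=0 idx=0 pred=T actual=T -> ctr[0]=3
Ev 2: PC=6 idx=0 pred=T actual=T -> ctr[0]=3
Ev 3: PC=6 idx=0 pred=T actual=T -> ctr[0]=3
Ev 4: PC=6 idx=0 pred=T actual=N -> ctr[0]=2
Ev 5: PC=6 idx=0 pred=T actual=T -> ctr[0]=3
Ev 6: PC=6 idx=0 pred=T actual=T -> ctr[0]=3
Ev 7: PC=0 idx=0 pred=T actual=T -> ctr[0]=3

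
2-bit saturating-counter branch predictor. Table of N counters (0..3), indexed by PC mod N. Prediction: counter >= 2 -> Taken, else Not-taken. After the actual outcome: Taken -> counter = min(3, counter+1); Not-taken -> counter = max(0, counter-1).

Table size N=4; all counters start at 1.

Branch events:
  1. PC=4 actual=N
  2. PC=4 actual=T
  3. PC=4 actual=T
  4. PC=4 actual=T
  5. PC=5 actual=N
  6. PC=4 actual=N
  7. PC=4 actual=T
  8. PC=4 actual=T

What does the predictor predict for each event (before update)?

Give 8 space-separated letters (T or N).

Answer: N N N T N T T T

Derivation:
Ev 1: PC=4 idx=0 pred=N actual=N -> ctr[0]=0
Ev 2: PC=4 idx=0 pred=N actual=T -> ctr[0]=1
Ev 3: PC=4 idx=0 pred=N actual=T -> ctr[0]=2
Ev 4: PC=4 idx=0 pred=T actual=T -> ctr[0]=3
Ev 5: PC=5 idx=1 pred=N actual=N -> ctr[1]=0
Ev 6: PC=4 idx=0 pred=T actual=N -> ctr[0]=2
Ev 7: PC=4 idx=0 pred=T actual=T -> ctr[0]=3
Ev 8: PC=4 idx=0 pred=T actual=T -> ctr[0]=3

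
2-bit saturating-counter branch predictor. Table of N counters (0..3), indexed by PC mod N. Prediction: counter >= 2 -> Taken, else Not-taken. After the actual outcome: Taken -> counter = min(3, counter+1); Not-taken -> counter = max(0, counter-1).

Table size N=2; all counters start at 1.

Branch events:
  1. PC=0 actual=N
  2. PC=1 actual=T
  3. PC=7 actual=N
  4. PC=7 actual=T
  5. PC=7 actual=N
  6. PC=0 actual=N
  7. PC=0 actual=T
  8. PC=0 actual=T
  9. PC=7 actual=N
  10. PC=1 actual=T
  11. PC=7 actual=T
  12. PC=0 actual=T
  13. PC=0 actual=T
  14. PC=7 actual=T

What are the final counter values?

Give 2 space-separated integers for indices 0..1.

Ev 1: PC=0 idx=0 pred=N actual=N -> ctr[0]=0
Ev 2: PC=1 idx=1 pred=N actual=T -> ctr[1]=2
Ev 3: PC=7 idx=1 pred=T actual=N -> ctr[1]=1
Ev 4: PC=7 idx=1 pred=N actual=T -> ctr[1]=2
Ev 5: PC=7 idx=1 pred=T actual=N -> ctr[1]=1
Ev 6: PC=0 idx=0 pred=N actual=N -> ctr[0]=0
Ev 7: PC=0 idx=0 pred=N actual=T -> ctr[0]=1
Ev 8: PC=0 idx=0 pred=N actual=T -> ctr[0]=2
Ev 9: PC=7 idx=1 pred=N actual=N -> ctr[1]=0
Ev 10: PC=1 idx=1 pred=N actual=T -> ctr[1]=1
Ev 11: PC=7 idx=1 pred=N actual=T -> ctr[1]=2
Ev 12: PC=0 idx=0 pred=T actual=T -> ctr[0]=3
Ev 13: PC=0 idx=0 pred=T actual=T -> ctr[0]=3
Ev 14: PC=7 idx=1 pred=T actual=T -> ctr[1]=3

Answer: 3 3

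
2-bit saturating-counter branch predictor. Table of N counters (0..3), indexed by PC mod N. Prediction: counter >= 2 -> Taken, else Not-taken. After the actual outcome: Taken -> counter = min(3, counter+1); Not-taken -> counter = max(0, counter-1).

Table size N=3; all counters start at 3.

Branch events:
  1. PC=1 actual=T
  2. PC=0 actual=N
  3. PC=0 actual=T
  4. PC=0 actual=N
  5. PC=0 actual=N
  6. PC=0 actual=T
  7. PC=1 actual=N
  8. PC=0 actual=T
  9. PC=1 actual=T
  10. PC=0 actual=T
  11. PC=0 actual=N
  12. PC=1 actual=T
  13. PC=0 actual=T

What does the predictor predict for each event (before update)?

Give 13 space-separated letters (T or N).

Ev 1: PC=1 idx=1 pred=T actual=T -> ctr[1]=3
Ev 2: PC=0 idx=0 pred=T actual=N -> ctr[0]=2
Ev 3: PC=0 idx=0 pred=T actual=T -> ctr[0]=3
Ev 4: PC=0 idx=0 pred=T actual=N -> ctr[0]=2
Ev 5: PC=0 idx=0 pred=T actual=N -> ctr[0]=1
Ev 6: PC=0 idx=0 pred=N actual=T -> ctr[0]=2
Ev 7: PC=1 idx=1 pred=T actual=N -> ctr[1]=2
Ev 8: PC=0 idx=0 pred=T actual=T -> ctr[0]=3
Ev 9: PC=1 idx=1 pred=T actual=T -> ctr[1]=3
Ev 10: PC=0 idx=0 pred=T actual=T -> ctr[0]=3
Ev 11: PC=0 idx=0 pred=T actual=N -> ctr[0]=2
Ev 12: PC=1 idx=1 pred=T actual=T -> ctr[1]=3
Ev 13: PC=0 idx=0 pred=T actual=T -> ctr[0]=3

Answer: T T T T T N T T T T T T T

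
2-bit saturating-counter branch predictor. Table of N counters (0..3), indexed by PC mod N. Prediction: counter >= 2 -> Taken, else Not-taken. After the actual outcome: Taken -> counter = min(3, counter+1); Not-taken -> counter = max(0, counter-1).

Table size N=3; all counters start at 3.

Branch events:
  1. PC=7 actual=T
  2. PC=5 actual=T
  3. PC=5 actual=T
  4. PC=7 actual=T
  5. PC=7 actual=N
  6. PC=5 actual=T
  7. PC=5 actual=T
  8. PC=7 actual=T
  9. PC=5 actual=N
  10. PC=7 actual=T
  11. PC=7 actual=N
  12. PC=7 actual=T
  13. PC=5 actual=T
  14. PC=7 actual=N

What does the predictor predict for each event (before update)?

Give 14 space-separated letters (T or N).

Answer: T T T T T T T T T T T T T T

Derivation:
Ev 1: PC=7 idx=1 pred=T actual=T -> ctr[1]=3
Ev 2: PC=5 idx=2 pred=T actual=T -> ctr[2]=3
Ev 3: PC=5 idx=2 pred=T actual=T -> ctr[2]=3
Ev 4: PC=7 idx=1 pred=T actual=T -> ctr[1]=3
Ev 5: PC=7 idx=1 pred=T actual=N -> ctr[1]=2
Ev 6: PC=5 idx=2 pred=T actual=T -> ctr[2]=3
Ev 7: PC=5 idx=2 pred=T actual=T -> ctr[2]=3
Ev 8: PC=7 idx=1 pred=T actual=T -> ctr[1]=3
Ev 9: PC=5 idx=2 pred=T actual=N -> ctr[2]=2
Ev 10: PC=7 idx=1 pred=T actual=T -> ctr[1]=3
Ev 11: PC=7 idx=1 pred=T actual=N -> ctr[1]=2
Ev 12: PC=7 idx=1 pred=T actual=T -> ctr[1]=3
Ev 13: PC=5 idx=2 pred=T actual=T -> ctr[2]=3
Ev 14: PC=7 idx=1 pred=T actual=N -> ctr[1]=2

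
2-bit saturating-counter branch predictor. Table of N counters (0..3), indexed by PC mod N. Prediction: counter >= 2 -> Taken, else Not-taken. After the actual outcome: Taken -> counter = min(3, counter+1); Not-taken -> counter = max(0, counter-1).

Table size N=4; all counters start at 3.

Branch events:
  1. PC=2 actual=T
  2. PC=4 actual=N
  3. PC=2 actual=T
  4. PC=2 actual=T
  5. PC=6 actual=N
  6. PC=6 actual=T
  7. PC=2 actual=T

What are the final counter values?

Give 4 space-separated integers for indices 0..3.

Ev 1: PC=2 idx=2 pred=T actual=T -> ctr[2]=3
Ev 2: PC=4 idx=0 pred=T actual=N -> ctr[0]=2
Ev 3: PC=2 idx=2 pred=T actual=T -> ctr[2]=3
Ev 4: PC=2 idx=2 pred=T actual=T -> ctr[2]=3
Ev 5: PC=6 idx=2 pred=T actual=N -> ctr[2]=2
Ev 6: PC=6 idx=2 pred=T actual=T -> ctr[2]=3
Ev 7: PC=2 idx=2 pred=T actual=T -> ctr[2]=3

Answer: 2 3 3 3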